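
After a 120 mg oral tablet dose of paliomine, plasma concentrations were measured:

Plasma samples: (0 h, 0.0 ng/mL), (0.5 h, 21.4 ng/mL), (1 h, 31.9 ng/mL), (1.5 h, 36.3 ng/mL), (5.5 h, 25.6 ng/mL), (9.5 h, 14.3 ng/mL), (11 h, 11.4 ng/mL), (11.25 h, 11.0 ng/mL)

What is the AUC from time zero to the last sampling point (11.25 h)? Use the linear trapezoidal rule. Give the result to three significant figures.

Trapezoidal AUC_0→11.25:
  [0→0.5]: (0.0+21.4)/2 × 0.5 = 5.35
  [0.5→1]: (21.4+31.9)/2 × 0.5 = 13.325
  [1→1.5]: (31.9+36.3)/2 × 0.5 = 17.05
  [1.5→5.5]: (36.3+25.6)/2 × 4 = 123.8
  [5.5→9.5]: (25.6+14.3)/2 × 4 = 79.8
  [9.5→11]: (14.3+11.4)/2 × 1.5 = 19.275
  [11→11.25]: (11.4+11.0)/2 × 0.25 = 2.8
  Sum = 261.4 ng/mL·h

AUC = 261 ng/mL·h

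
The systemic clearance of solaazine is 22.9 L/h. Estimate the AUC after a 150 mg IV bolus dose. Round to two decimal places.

AUC = 6.55 mg/L·h

AUC_0→∞ = Dose_iv / CL
        = 150 / 22.9 = 6.55022 mg/L·h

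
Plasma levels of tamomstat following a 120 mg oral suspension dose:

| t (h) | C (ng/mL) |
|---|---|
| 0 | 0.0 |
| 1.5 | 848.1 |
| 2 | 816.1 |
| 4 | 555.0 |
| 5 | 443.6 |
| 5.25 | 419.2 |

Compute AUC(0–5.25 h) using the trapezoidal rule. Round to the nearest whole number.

Trapezoidal AUC_0→5.25:
  [0→1.5]: (0.0+848.1)/2 × 1.5 = 636.075
  [1.5→2]: (848.1+816.1)/2 × 0.5 = 416.05
  [2→4]: (816.1+555.0)/2 × 2 = 1371.1
  [4→5]: (555.0+443.6)/2 × 1 = 499.3
  [5→5.25]: (443.6+419.2)/2 × 0.25 = 107.85
  Sum = 3030.375 ng/mL·h

AUC = 3030 ng/mL·h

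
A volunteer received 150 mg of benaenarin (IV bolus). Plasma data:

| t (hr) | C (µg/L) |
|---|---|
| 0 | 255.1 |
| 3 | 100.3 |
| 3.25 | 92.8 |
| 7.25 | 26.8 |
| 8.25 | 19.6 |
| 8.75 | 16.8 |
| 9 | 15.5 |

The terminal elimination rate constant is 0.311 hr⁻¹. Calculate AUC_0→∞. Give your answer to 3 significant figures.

Trapezoidal AUC_0→9:
  [0→3]: (255.1+100.3)/2 × 3 = 533.1
  [3→3.25]: (100.3+92.8)/2 × 0.25 = 24.1375
  [3.25→7.25]: (92.8+26.8)/2 × 4 = 239.2
  [7.25→8.25]: (26.8+19.6)/2 × 1 = 23.2
  [8.25→8.75]: (19.6+16.8)/2 × 0.5 = 9.1
  [8.75→9]: (16.8+15.5)/2 × 0.25 = 4.0375
  Sum = 832.775 µg/L·hr
Extrapolated tail: C_last / k_e = 15.5 / 0.311 = 49.839
AUC_0→∞ = 832.775 + 49.839 = 882.614 µg/L·hr

AUC = 883 µg/L·hr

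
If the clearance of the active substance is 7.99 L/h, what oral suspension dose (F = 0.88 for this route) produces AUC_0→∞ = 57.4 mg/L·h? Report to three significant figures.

Dose = CL × AUC_0→∞ / F
     = 7.99 × 57.4 / 0.88 = 521.166 mg

Dose = 521 mg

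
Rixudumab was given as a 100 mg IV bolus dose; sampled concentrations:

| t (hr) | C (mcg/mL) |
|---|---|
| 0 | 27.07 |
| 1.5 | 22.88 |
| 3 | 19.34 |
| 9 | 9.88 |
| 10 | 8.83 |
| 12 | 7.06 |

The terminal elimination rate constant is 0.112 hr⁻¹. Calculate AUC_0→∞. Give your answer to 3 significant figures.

Trapezoidal AUC_0→12:
  [0→1.5]: (27.07+22.88)/2 × 1.5 = 37.4625
  [1.5→3]: (22.88+19.34)/2 × 1.5 = 31.665
  [3→9]: (19.34+9.88)/2 × 6 = 87.66
  [9→10]: (9.88+8.83)/2 × 1 = 9.355
  [10→12]: (8.83+7.06)/2 × 2 = 15.89
  Sum = 182.0325 mcg/mL·hr
Extrapolated tail: C_last / k_e = 7.06 / 0.112 = 63.036
AUC_0→∞ = 182.0325 + 63.036 = 245.0685 mcg/mL·hr

AUC = 245 mcg/mL·hr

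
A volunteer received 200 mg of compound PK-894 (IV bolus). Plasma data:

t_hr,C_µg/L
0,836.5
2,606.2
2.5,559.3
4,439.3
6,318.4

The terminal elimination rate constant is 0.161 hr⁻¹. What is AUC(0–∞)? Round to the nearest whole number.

AUC = 5218 µg/L·hr

Trapezoidal AUC_0→6:
  [0→2]: (836.5+606.2)/2 × 2 = 1442.7
  [2→2.5]: (606.2+559.3)/2 × 0.5 = 291.375
  [2.5→4]: (559.3+439.3)/2 × 1.5 = 748.95
  [4→6]: (439.3+318.4)/2 × 2 = 757.7
  Sum = 3240.725 µg/L·hr
Extrapolated tail: C_last / k_e = 318.4 / 0.161 = 1977.640
AUC_0→∞ = 3240.725 + 1977.640 = 5218.365 µg/L·hr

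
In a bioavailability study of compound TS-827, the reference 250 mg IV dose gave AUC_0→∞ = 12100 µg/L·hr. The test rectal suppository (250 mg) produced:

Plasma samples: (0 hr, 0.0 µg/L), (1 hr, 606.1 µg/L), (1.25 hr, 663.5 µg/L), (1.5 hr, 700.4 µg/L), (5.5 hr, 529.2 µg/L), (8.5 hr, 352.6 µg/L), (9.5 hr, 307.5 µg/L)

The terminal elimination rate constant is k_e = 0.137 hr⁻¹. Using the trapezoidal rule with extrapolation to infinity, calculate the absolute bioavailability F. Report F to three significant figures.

F = 0.578

Trapezoidal AUC_0→9.5 (rectal suppository):
  [0→1]: (0.0+606.1)/2 × 1 = 303.05
  [1→1.25]: (606.1+663.5)/2 × 0.25 = 158.7
  [1.25→1.5]: (663.5+700.4)/2 × 0.25 = 170.4875
  [1.5→5.5]: (700.4+529.2)/2 × 4 = 2459.2
  [5.5→8.5]: (529.2+352.6)/2 × 3 = 1322.7
  [8.5→9.5]: (352.6+307.5)/2 × 1 = 330.05
  Sum = 4744.1875 µg/L·hr
Tail: C_last/k_e = 307.5/0.137 = 2244.526
AUC_0→∞ (rectal suppository) = 4744.1875 + 2244.526 = 6988.7135 µg/L·hr
F = (AUC_ev/D_ev)/(AUC_iv/D_iv) = (6988.7135/250)/(12100/250) = 27.954854/48.4 = 0.5776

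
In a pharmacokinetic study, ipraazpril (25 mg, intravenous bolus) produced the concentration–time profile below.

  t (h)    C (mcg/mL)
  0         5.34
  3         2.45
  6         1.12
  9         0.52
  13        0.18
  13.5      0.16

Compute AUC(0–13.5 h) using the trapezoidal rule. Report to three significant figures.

Trapezoidal AUC_0→13.5:
  [0→3]: (5.34+2.45)/2 × 3 = 11.685
  [3→6]: (2.45+1.12)/2 × 3 = 5.355
  [6→9]: (1.12+0.52)/2 × 3 = 2.46
  [9→13]: (0.52+0.18)/2 × 4 = 1.4
  [13→13.5]: (0.18+0.16)/2 × 0.5 = 0.085
  Sum = 20.985 mcg/mL·h

AUC = 21.0 mcg/mL·h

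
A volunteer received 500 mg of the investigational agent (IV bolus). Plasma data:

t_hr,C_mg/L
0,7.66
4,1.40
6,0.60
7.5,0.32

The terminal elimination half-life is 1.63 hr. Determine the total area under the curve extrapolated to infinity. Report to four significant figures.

Trapezoidal AUC_0→7.5:
  [0→4]: (7.66+1.40)/2 × 4 = 18.12
  [4→6]: (1.40+0.60)/2 × 2 = 2.0
  [6→7.5]: (0.60+0.32)/2 × 1.5 = 0.69
  Sum = 20.81 mg/L·hr
k_e = ln2 / t½ = 0.693147 / 1.63 = 0.4252 hr^-1
Extrapolated tail: C_last / k_e = 0.32 / 0.4252 = 0.753
AUC_0→∞ = 20.81 + 0.753 = 21.563 mg/L·hr

AUC = 21.56 mg/L·hr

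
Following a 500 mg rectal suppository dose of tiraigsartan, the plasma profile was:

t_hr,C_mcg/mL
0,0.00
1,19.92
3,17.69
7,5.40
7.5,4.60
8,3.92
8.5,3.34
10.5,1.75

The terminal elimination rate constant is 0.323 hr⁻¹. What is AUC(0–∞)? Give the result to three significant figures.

Trapezoidal AUC_0→10.5:
  [0→1]: (0.00+19.92)/2 × 1 = 9.96
  [1→3]: (19.92+17.69)/2 × 2 = 37.61
  [3→7]: (17.69+5.40)/2 × 4 = 46.18
  [7→7.5]: (5.40+4.60)/2 × 0.5 = 2.5
  [7.5→8]: (4.60+3.92)/2 × 0.5 = 2.13
  [8→8.5]: (3.92+3.34)/2 × 0.5 = 1.815
  [8.5→10.5]: (3.34+1.75)/2 × 2 = 5.09
  Sum = 105.285 mcg/mL·hr
Extrapolated tail: C_last / k_e = 1.75 / 0.323 = 5.418
AUC_0→∞ = 105.285 + 5.418 = 110.703 mcg/mL·hr

AUC = 111 mcg/mL·hr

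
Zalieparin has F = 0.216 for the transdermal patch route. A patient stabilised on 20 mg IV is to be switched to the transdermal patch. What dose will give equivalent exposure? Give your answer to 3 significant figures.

For equal systemic exposure: F × D_ev = D_iv
D_ev = D_iv / F = 20 / 0.216 = 92.5926 mg

D_transdermal = 92.6 mg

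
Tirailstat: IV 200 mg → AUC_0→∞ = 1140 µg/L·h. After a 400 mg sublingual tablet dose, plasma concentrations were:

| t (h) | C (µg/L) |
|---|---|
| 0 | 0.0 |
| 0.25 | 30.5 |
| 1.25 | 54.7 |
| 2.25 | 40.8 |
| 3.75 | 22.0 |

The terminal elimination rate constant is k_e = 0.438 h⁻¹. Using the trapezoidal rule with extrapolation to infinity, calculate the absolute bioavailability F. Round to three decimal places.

Trapezoidal AUC_0→3.75 (sublingual tablet):
  [0→0.25]: (0.0+30.5)/2 × 0.25 = 3.8125
  [0.25→1.25]: (30.5+54.7)/2 × 1 = 42.6
  [1.25→2.25]: (54.7+40.8)/2 × 1 = 47.75
  [2.25→3.75]: (40.8+22.0)/2 × 1.5 = 47.1
  Sum = 141.2625 µg/L·h
Tail: C_last/k_e = 22.0/0.438 = 50.228
AUC_0→∞ (sublingual tablet) = 141.2625 + 50.228 = 191.4905 µg/L·h
F = (AUC_ev/D_ev)/(AUC_iv/D_iv) = (191.4905/400)/(1140/200) = 0.47872625/5.7 = 0.0840

F = 0.084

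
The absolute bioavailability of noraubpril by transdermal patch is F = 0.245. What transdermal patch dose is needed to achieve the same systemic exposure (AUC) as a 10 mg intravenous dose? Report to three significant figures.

For equal systemic exposure: F × D_ev = D_iv
D_ev = D_iv / F = 10 / 0.245 = 40.8163 mg

D_transdermal = 40.8 mg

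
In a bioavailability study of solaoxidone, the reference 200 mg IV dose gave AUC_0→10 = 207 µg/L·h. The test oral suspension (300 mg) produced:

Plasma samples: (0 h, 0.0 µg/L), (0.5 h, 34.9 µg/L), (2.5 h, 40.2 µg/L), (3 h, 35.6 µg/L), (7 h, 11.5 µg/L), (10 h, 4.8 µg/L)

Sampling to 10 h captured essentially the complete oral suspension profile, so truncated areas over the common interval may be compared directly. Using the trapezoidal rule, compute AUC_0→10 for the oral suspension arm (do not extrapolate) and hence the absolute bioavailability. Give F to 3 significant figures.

F = 0.713

Trapezoidal AUC_0→10 (oral suspension):
  [0→0.5]: (0.0+34.9)/2 × 0.5 = 8.725
  [0.5→2.5]: (34.9+40.2)/2 × 2 = 75.1
  [2.5→3]: (40.2+35.6)/2 × 0.5 = 18.95
  [3→7]: (35.6+11.5)/2 × 4 = 94.2
  [7→10]: (11.5+4.8)/2 × 3 = 24.45
  Sum = 221.425 µg/L·h
F = (AUC_ev/D_ev)/(AUC_iv/D_iv) = (221.425/300)/(207/200) = 0.738083/1.035 = 0.7131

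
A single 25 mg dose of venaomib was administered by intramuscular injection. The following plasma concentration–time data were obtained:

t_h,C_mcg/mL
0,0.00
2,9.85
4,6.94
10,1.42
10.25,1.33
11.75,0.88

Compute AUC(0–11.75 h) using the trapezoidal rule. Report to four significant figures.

Trapezoidal AUC_0→11.75:
  [0→2]: (0.00+9.85)/2 × 2 = 9.85
  [2→4]: (9.85+6.94)/2 × 2 = 16.79
  [4→10]: (6.94+1.42)/2 × 6 = 25.08
  [10→10.25]: (1.42+1.33)/2 × 0.25 = 0.34375
  [10.25→11.75]: (1.33+0.88)/2 × 1.5 = 1.6575
  Sum = 53.72125 mcg/mL·h

AUC = 53.72 mcg/mL·h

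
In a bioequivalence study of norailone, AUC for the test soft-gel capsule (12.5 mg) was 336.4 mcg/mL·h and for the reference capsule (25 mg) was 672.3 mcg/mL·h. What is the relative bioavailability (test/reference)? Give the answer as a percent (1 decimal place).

F_rel = 100.1%

F_rel = (AUC_test/D_test) / (AUC_ref/D_ref)
      = (336.4/12.5) / (672.3/25)
      = 26.912 / 26.892 = 1.0007 = 100.07%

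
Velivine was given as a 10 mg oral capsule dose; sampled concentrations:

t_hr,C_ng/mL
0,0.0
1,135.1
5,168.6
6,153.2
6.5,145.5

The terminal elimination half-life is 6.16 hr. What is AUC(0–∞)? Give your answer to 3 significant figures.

AUC = 2200 ng/mL·hr

Trapezoidal AUC_0→6.5:
  [0→1]: (0.0+135.1)/2 × 1 = 67.55
  [1→5]: (135.1+168.6)/2 × 4 = 607.4
  [5→6]: (168.6+153.2)/2 × 1 = 160.9
  [6→6.5]: (153.2+145.5)/2 × 0.5 = 74.675
  Sum = 910.525 ng/mL·hr
k_e = ln2 / t½ = 0.693147 / 6.16 = 0.1125 hr^-1
Extrapolated tail: C_last / k_e = 145.5 / 0.1125 = 1293.333
AUC_0→∞ = 910.525 + 1293.333 = 2203.858 ng/mL·hr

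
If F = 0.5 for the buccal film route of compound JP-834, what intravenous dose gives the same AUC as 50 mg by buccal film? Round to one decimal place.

Systemic exposure from an extravascular dose = F × D_ev, so the equivalent IV dose is F × D_ev.
D_iv = F × D_ev = 0.5 × 50 = 25 mg

D_iv = 25.0 mg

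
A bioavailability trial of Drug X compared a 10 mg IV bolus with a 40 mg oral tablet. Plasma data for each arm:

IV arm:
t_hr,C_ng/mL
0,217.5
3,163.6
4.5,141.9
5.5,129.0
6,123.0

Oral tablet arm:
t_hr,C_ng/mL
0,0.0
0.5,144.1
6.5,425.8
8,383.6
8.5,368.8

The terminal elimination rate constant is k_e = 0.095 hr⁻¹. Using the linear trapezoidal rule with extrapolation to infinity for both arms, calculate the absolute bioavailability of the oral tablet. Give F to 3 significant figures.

Trapezoidal AUC_0→6 (IV):
  [0→3]: (217.5+163.6)/2 × 3 = 571.65
  [3→4.5]: (163.6+141.9)/2 × 1.5 = 229.125
  [4.5→5.5]: (141.9+129.0)/2 × 1 = 135.45
  [5.5→6]: (129.0+123.0)/2 × 0.5 = 63.0
  Sum = 999.225 ng/mL·hr
IV tail: 123.0/0.095 = 1294.737; AUC_iv,0→∞ = 999.225 + 1294.737 = 2293.962 ng/mL·hr
Trapezoidal AUC_0→8.5 (oral tablet):
  [0→0.5]: (0.0+144.1)/2 × 0.5 = 36.025
  [0.5→6.5]: (144.1+425.8)/2 × 6 = 1709.7
  [6.5→8]: (425.8+383.6)/2 × 1.5 = 607.05
  [8→8.5]: (383.6+368.8)/2 × 0.5 = 188.1
  Sum = 2540.875 ng/mL·hr
oral tablet tail: 368.8/0.095 = 3882.105; AUC_ev,0→∞ = 2540.875 + 3882.105 = 6422.98 ng/mL·hr
F = (AUC_ev/D_ev)/(AUC_iv/D_iv) = (6422.98/40)/(2293.962/10) = 160.5745/229.3962 = 0.7000

F = 0.700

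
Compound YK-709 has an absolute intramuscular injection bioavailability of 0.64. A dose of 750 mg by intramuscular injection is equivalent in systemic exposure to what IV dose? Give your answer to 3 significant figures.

D_iv = 480 mg

Systemic exposure from an extravascular dose = F × D_ev, so the equivalent IV dose is F × D_ev.
D_iv = F × D_ev = 0.64 × 750 = 480 mg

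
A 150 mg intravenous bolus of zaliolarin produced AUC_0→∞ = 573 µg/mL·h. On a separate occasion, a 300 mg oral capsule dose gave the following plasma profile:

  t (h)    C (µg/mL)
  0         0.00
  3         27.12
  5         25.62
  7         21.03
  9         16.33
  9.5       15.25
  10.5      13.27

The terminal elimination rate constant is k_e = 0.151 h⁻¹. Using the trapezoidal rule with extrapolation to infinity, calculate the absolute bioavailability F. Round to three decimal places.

Trapezoidal AUC_0→10.5 (oral capsule):
  [0→3]: (0.00+27.12)/2 × 3 = 40.68
  [3→5]: (27.12+25.62)/2 × 2 = 52.74
  [5→7]: (25.62+21.03)/2 × 2 = 46.65
  [7→9]: (21.03+16.33)/2 × 2 = 37.36
  [9→9.5]: (16.33+15.25)/2 × 0.5 = 7.895
  [9.5→10.5]: (15.25+13.27)/2 × 1 = 14.26
  Sum = 199.585 µg/mL·h
Tail: C_last/k_e = 13.27/0.151 = 87.881
AUC_0→∞ (oral capsule) = 199.585 + 87.881 = 287.466 µg/mL·h
F = (AUC_ev/D_ev)/(AUC_iv/D_iv) = (287.466/300)/(573/150) = 0.95822/3.82 = 0.2508

F = 0.251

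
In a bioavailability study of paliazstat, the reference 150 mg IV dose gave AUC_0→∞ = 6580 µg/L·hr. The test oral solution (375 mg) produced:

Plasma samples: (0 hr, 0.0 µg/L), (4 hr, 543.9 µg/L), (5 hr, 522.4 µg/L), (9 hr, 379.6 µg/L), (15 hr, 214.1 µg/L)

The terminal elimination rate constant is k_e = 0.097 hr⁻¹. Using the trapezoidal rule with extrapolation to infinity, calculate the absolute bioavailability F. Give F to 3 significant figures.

F = 0.451

Trapezoidal AUC_0→15 (oral solution):
  [0→4]: (0.0+543.9)/2 × 4 = 1087.8
  [4→5]: (543.9+522.4)/2 × 1 = 533.15
  [5→9]: (522.4+379.6)/2 × 4 = 1804.0
  [9→15]: (379.6+214.1)/2 × 6 = 1781.1
  Sum = 5206.05 µg/L·hr
Tail: C_last/k_e = 214.1/0.097 = 2207.216
AUC_0→∞ (oral solution) = 5206.05 + 2207.216 = 7413.266 µg/L·hr
F = (AUC_ev/D_ev)/(AUC_iv/D_iv) = (7413.266/375)/(6580/150) = 19.7687/43.8667 = 0.4507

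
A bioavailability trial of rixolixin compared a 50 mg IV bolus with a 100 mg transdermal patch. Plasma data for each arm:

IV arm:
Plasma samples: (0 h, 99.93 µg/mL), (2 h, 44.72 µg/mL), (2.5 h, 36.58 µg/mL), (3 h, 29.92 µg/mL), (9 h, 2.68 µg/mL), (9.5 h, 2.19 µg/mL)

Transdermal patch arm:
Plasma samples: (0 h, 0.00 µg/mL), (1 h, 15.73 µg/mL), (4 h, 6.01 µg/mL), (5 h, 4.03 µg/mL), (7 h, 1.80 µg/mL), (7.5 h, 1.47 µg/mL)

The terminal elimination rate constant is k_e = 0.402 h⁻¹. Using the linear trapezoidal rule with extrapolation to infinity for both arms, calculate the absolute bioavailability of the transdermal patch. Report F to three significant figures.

F = 0.0975

Trapezoidal AUC_0→9.5 (IV):
  [0→2]: (99.93+44.72)/2 × 2 = 144.65
  [2→2.5]: (44.72+36.58)/2 × 0.5 = 20.325
  [2.5→3]: (36.58+29.92)/2 × 0.5 = 16.625
  [3→9]: (29.92+2.68)/2 × 6 = 97.8
  [9→9.5]: (2.68+2.19)/2 × 0.5 = 1.2175
  Sum = 280.6175 µg/mL·h
IV tail: 2.19/0.402 = 5.448; AUC_iv,0→∞ = 280.6175 + 5.448 = 286.0655 µg/mL·h
Trapezoidal AUC_0→7.5 (transdermal patch):
  [0→1]: (0.00+15.73)/2 × 1 = 7.865
  [1→4]: (15.73+6.01)/2 × 3 = 32.61
  [4→5]: (6.01+4.03)/2 × 1 = 5.02
  [5→7]: (4.03+1.80)/2 × 2 = 5.83
  [7→7.5]: (1.80+1.47)/2 × 0.5 = 0.8175
  Sum = 52.1425 µg/mL·h
transdermal patch tail: 1.47/0.402 = 3.657; AUC_ev,0→∞ = 52.1425 + 3.657 = 55.7995 µg/mL·h
F = (AUC_ev/D_ev)/(AUC_iv/D_iv) = (55.7995/100)/(286.0655/50) = 0.557995/5.72131 = 0.0975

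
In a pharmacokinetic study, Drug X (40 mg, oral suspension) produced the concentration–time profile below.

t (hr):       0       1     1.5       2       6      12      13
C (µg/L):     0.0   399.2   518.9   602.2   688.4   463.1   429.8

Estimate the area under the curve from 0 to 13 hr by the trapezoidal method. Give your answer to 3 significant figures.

Trapezoidal AUC_0→13:
  [0→1]: (0.0+399.2)/2 × 1 = 199.6
  [1→1.5]: (399.2+518.9)/2 × 0.5 = 229.525
  [1.5→2]: (518.9+602.2)/2 × 0.5 = 280.275
  [2→6]: (602.2+688.4)/2 × 4 = 2581.2
  [6→12]: (688.4+463.1)/2 × 6 = 3454.5
  [12→13]: (463.1+429.8)/2 × 1 = 446.45
  Sum = 7191.55 µg/L·hr

AUC = 7190 µg/L·hr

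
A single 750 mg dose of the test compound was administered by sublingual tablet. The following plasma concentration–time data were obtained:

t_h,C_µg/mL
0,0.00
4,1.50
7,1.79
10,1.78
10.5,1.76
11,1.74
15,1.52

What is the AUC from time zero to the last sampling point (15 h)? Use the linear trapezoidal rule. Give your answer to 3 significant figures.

AUC = 21.6 µg/mL·h

Trapezoidal AUC_0→15:
  [0→4]: (0.00+1.50)/2 × 4 = 3.0
  [4→7]: (1.50+1.79)/2 × 3 = 4.935
  [7→10]: (1.79+1.78)/2 × 3 = 5.355
  [10→10.5]: (1.78+1.76)/2 × 0.5 = 0.885
  [10.5→11]: (1.76+1.74)/2 × 0.5 = 0.875
  [11→15]: (1.74+1.52)/2 × 4 = 6.52
  Sum = 21.57 µg/mL·h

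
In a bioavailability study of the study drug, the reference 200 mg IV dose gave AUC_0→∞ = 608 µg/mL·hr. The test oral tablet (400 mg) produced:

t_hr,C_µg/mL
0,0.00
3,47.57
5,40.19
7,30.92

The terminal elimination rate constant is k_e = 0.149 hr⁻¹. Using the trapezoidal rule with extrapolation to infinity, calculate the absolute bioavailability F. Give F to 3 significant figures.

F = 0.360

Trapezoidal AUC_0→7 (oral tablet):
  [0→3]: (0.00+47.57)/2 × 3 = 71.355
  [3→5]: (47.57+40.19)/2 × 2 = 87.76
  [5→7]: (40.19+30.92)/2 × 2 = 71.11
  Sum = 230.225 µg/mL·hr
Tail: C_last/k_e = 30.92/0.149 = 207.517
AUC_0→∞ (oral tablet) = 230.225 + 207.517 = 437.742 µg/mL·hr
F = (AUC_ev/D_ev)/(AUC_iv/D_iv) = (437.742/400)/(608/200) = 1.094355/3.04 = 0.3600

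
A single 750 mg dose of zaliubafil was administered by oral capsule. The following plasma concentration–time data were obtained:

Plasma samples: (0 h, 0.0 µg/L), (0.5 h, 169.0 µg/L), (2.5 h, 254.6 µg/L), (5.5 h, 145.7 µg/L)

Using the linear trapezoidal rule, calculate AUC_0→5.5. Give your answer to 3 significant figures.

Trapezoidal AUC_0→5.5:
  [0→0.5]: (0.0+169.0)/2 × 0.5 = 42.25
  [0.5→2.5]: (169.0+254.6)/2 × 2 = 423.6
  [2.5→5.5]: (254.6+145.7)/2 × 3 = 600.45
  Sum = 1066.3 µg/L·h

AUC = 1070 µg/L·h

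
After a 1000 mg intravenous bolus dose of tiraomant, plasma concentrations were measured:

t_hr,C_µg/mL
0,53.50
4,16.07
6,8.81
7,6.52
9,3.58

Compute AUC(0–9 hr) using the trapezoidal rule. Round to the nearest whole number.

Trapezoidal AUC_0→9:
  [0→4]: (53.50+16.07)/2 × 4 = 139.14
  [4→6]: (16.07+8.81)/2 × 2 = 24.88
  [6→7]: (8.81+6.52)/2 × 1 = 7.665
  [7→9]: (6.52+3.58)/2 × 2 = 10.1
  Sum = 181.785 µg/mL·hr

AUC = 182 µg/mL·hr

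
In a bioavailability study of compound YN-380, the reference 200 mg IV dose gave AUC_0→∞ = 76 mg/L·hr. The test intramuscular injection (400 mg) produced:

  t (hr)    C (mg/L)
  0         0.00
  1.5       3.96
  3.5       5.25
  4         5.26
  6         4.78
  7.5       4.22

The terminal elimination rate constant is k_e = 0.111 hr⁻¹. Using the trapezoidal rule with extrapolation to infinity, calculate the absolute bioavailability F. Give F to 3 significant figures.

F = 0.458

Trapezoidal AUC_0→7.5 (intramuscular injection):
  [0→1.5]: (0.00+3.96)/2 × 1.5 = 2.97
  [1.5→3.5]: (3.96+5.25)/2 × 2 = 9.21
  [3.5→4]: (5.25+5.26)/2 × 0.5 = 2.6275
  [4→6]: (5.26+4.78)/2 × 2 = 10.04
  [6→7.5]: (4.78+4.22)/2 × 1.5 = 6.75
  Sum = 31.5975 mg/L·hr
Tail: C_last/k_e = 4.22/0.111 = 38.018
AUC_0→∞ (intramuscular injection) = 31.5975 + 38.018 = 69.6155 mg/L·hr
F = (AUC_ev/D_ev)/(AUC_iv/D_iv) = (69.6155/400)/(76/200) = 0.17403875/0.38 = 0.4580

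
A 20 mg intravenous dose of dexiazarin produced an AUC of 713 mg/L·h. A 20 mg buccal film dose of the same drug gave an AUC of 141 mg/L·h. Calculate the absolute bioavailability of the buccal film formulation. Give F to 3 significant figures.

F = 0.198

F = (AUC_ev / D_ev) / (AUC_iv / D_iv)
  = (141/20) / (713/20)
  = 7.05 / 35.65 = 0.1978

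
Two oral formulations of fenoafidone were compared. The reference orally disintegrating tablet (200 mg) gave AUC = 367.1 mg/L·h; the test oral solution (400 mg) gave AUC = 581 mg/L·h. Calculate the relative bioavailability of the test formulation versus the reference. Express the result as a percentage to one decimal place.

F_rel = (AUC_test/D_test) / (AUC_ref/D_ref)
      = (581/400) / (367.1/200)
      = 1.4525 / 1.8355 = 0.7913 = 79.13%

F_rel = 79.1%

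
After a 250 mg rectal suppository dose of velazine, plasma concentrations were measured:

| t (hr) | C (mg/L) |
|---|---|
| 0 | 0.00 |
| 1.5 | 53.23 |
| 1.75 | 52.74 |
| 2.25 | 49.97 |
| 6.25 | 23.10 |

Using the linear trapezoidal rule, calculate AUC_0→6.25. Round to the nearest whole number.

Trapezoidal AUC_0→6.25:
  [0→1.5]: (0.00+53.23)/2 × 1.5 = 39.9225
  [1.5→1.75]: (53.23+52.74)/2 × 0.25 = 13.24625
  [1.75→2.25]: (52.74+49.97)/2 × 0.5 = 25.6775
  [2.25→6.25]: (49.97+23.10)/2 × 4 = 146.14
  Sum = 224.98625 mg/L·hr

AUC = 225 mg/L·hr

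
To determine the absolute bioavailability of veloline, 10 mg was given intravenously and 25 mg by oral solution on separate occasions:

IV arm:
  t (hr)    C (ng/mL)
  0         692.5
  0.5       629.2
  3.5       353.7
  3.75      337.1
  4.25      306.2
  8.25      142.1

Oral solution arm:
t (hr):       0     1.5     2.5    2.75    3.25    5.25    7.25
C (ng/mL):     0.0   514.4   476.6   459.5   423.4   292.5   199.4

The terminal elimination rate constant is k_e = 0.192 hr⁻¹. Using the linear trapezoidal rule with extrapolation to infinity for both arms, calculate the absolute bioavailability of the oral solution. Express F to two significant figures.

Trapezoidal AUC_0→8.25 (IV):
  [0→0.5]: (692.5+629.2)/2 × 0.5 = 330.425
  [0.5→3.5]: (629.2+353.7)/2 × 3 = 1474.35
  [3.5→3.75]: (353.7+337.1)/2 × 0.25 = 86.35
  [3.75→4.25]: (337.1+306.2)/2 × 0.5 = 160.825
  [4.25→8.25]: (306.2+142.1)/2 × 4 = 896.6
  Sum = 2948.55 ng/mL·hr
IV tail: 142.1/0.192 = 740.104; AUC_iv,0→∞ = 2948.55 + 740.104 = 3688.654 ng/mL·hr
Trapezoidal AUC_0→7.25 (oral solution):
  [0→1.5]: (0.0+514.4)/2 × 1.5 = 385.8
  [1.5→2.5]: (514.4+476.6)/2 × 1 = 495.5
  [2.5→2.75]: (476.6+459.5)/2 × 0.25 = 117.0125
  [2.75→3.25]: (459.5+423.4)/2 × 0.5 = 220.725
  [3.25→5.25]: (423.4+292.5)/2 × 2 = 715.9
  [5.25→7.25]: (292.5+199.4)/2 × 2 = 491.9
  Sum = 2426.8375 ng/mL·hr
oral solution tail: 199.4/0.192 = 1038.542; AUC_ev,0→∞ = 2426.8375 + 1038.542 = 3465.3795 ng/mL·hr
F = (AUC_ev/D_ev)/(AUC_iv/D_iv) = (3465.3795/25)/(3688.654/10) = 138.61518/368.8654 = 0.3758

F = 0.38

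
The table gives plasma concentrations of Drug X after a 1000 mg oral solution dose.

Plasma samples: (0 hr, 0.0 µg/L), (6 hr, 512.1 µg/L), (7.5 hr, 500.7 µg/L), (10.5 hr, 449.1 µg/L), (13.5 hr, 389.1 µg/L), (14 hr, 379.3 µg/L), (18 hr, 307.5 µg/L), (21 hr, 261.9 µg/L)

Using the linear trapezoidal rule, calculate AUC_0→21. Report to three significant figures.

Trapezoidal AUC_0→21:
  [0→6]: (0.0+512.1)/2 × 6 = 1536.3
  [6→7.5]: (512.1+500.7)/2 × 1.5 = 759.6
  [7.5→10.5]: (500.7+449.1)/2 × 3 = 1424.7
  [10.5→13.5]: (449.1+389.1)/2 × 3 = 1257.3
  [13.5→14]: (389.1+379.3)/2 × 0.5 = 192.1
  [14→18]: (379.3+307.5)/2 × 4 = 1373.6
  [18→21]: (307.5+261.9)/2 × 3 = 854.1
  Sum = 7397.7 µg/L·hr

AUC = 7400 µg/L·hr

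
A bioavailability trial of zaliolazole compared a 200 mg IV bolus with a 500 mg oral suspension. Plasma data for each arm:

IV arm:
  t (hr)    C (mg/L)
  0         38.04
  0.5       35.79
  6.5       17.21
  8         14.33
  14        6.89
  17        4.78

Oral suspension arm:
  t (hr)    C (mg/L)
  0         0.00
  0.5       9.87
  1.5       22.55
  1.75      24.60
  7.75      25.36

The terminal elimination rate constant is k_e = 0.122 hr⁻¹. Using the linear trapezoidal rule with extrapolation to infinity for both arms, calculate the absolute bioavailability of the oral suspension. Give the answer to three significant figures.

F = 0.476

Trapezoidal AUC_0→17 (IV):
  [0→0.5]: (38.04+35.79)/2 × 0.5 = 18.4575
  [0.5→6.5]: (35.79+17.21)/2 × 6 = 159.0
  [6.5→8]: (17.21+14.33)/2 × 1.5 = 23.655
  [8→14]: (14.33+6.89)/2 × 6 = 63.66
  [14→17]: (6.89+4.78)/2 × 3 = 17.505
  Sum = 282.2775 mg/L·hr
IV tail: 4.78/0.122 = 39.180; AUC_iv,0→∞ = 282.2775 + 39.180 = 321.4575 mg/L·hr
Trapezoidal AUC_0→7.75 (oral suspension):
  [0→0.5]: (0.00+9.87)/2 × 0.5 = 2.4675
  [0.5→1.5]: (9.87+22.55)/2 × 1 = 16.21
  [1.5→1.75]: (22.55+24.60)/2 × 0.25 = 5.89375
  [1.75→7.75]: (24.60+25.36)/2 × 6 = 149.88
  Sum = 174.45125 mg/L·hr
oral suspension tail: 25.36/0.122 = 207.869; AUC_ev,0→∞ = 174.45125 + 207.869 = 382.32025 mg/L·hr
F = (AUC_ev/D_ev)/(AUC_iv/D_iv) = (382.32025/500)/(321.4575/200) = 0.7646405/1.6072875 = 0.4757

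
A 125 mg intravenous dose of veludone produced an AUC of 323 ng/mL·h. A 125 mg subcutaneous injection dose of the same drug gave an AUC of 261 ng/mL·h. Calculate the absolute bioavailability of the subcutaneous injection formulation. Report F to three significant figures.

F = 0.808

F = (AUC_ev / D_ev) / (AUC_iv / D_iv)
  = (261/125) / (323/125)
  = 2.088 / 2.584 = 0.8080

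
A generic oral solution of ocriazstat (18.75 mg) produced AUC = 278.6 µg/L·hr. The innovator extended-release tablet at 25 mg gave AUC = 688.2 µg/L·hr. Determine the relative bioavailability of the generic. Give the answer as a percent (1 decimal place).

F_rel = (AUC_test/D_test) / (AUC_ref/D_ref)
      = (278.6/18.75) / (688.2/25)
      = 14.8587 / 27.528 = 0.5398 = 53.98%

F_rel = 54.0%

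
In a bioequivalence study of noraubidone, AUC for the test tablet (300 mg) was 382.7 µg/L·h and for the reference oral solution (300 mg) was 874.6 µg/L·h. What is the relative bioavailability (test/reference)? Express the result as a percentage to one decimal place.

F_rel = 43.8%

F_rel = (AUC_test/D_test) / (AUC_ref/D_ref)
      = (382.7/300) / (874.6/300)
      = 1.27567 / 2.91533 = 0.4376 = 43.76%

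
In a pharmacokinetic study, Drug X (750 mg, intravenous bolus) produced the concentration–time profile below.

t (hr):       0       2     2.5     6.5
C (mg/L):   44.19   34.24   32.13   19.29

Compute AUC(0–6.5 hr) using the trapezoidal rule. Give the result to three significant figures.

AUC = 198 mg/L·hr

Trapezoidal AUC_0→6.5:
  [0→2]: (44.19+34.24)/2 × 2 = 78.43
  [2→2.5]: (34.24+32.13)/2 × 0.5 = 16.5925
  [2.5→6.5]: (32.13+19.29)/2 × 4 = 102.84
  Sum = 197.8625 mg/L·hr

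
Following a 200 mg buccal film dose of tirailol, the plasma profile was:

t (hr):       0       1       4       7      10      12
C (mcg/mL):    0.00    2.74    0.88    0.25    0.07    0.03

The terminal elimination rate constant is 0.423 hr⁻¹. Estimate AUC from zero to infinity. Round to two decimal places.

Trapezoidal AUC_0→12:
  [0→1]: (0.00+2.74)/2 × 1 = 1.37
  [1→4]: (2.74+0.88)/2 × 3 = 5.43
  [4→7]: (0.88+0.25)/2 × 3 = 1.695
  [7→10]: (0.25+0.07)/2 × 3 = 0.48
  [10→12]: (0.07+0.03)/2 × 2 = 0.1
  Sum = 9.075 mcg/mL·hr
Extrapolated tail: C_last / k_e = 0.03 / 0.423 = 0.071
AUC_0→∞ = 9.075 + 0.071 = 9.146 mcg/mL·hr

AUC = 9.15 mcg/mL·hr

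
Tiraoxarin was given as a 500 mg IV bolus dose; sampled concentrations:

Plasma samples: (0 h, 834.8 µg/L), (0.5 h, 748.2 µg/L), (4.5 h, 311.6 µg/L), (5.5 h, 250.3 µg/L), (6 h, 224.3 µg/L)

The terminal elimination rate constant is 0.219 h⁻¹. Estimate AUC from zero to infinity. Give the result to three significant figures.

Trapezoidal AUC_0→6:
  [0→0.5]: (834.8+748.2)/2 × 0.5 = 395.75
  [0.5→4.5]: (748.2+311.6)/2 × 4 = 2119.6
  [4.5→5.5]: (311.6+250.3)/2 × 1 = 280.95
  [5.5→6]: (250.3+224.3)/2 × 0.5 = 118.65
  Sum = 2914.95 µg/L·h
Extrapolated tail: C_last / k_e = 224.3 / 0.219 = 1024.201
AUC_0→∞ = 2914.95 + 1024.201 = 3939.151 µg/L·h

AUC = 3940 µg/L·h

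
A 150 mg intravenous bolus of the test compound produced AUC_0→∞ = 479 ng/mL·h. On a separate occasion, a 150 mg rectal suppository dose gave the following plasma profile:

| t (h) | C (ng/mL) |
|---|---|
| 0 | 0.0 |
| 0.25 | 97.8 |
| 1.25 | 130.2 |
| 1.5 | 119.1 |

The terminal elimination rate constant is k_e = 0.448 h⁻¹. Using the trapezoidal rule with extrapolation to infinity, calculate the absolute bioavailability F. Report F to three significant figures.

F = 0.884

Trapezoidal AUC_0→1.5 (rectal suppository):
  [0→0.25]: (0.0+97.8)/2 × 0.25 = 12.225
  [0.25→1.25]: (97.8+130.2)/2 × 1 = 114.0
  [1.25→1.5]: (130.2+119.1)/2 × 0.25 = 31.1625
  Sum = 157.3875 ng/mL·h
Tail: C_last/k_e = 119.1/0.448 = 265.848
AUC_0→∞ (rectal suppository) = 157.3875 + 265.848 = 423.2355 ng/mL·h
F = (AUC_ev/D_ev)/(AUC_iv/D_iv) = (423.2355/150)/(479/150) = 2.82157/3.19333 = 0.8836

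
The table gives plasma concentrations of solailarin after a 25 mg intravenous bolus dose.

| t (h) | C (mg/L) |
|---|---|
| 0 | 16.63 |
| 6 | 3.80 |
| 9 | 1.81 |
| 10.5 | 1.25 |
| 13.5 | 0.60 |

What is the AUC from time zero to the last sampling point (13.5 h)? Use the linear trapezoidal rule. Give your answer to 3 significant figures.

Trapezoidal AUC_0→13.5:
  [0→6]: (16.63+3.80)/2 × 6 = 61.29
  [6→9]: (3.80+1.81)/2 × 3 = 8.415
  [9→10.5]: (1.81+1.25)/2 × 1.5 = 2.295
  [10.5→13.5]: (1.25+0.60)/2 × 3 = 2.775
  Sum = 74.775 mg/L·h

AUC = 74.8 mg/L·h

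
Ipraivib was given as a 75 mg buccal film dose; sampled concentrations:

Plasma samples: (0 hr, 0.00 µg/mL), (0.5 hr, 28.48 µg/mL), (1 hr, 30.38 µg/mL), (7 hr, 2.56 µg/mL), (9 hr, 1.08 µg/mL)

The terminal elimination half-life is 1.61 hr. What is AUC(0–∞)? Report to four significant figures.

AUC = 126.8 µg/mL·hr

Trapezoidal AUC_0→9:
  [0→0.5]: (0.00+28.48)/2 × 0.5 = 7.12
  [0.5→1]: (28.48+30.38)/2 × 0.5 = 14.715
  [1→7]: (30.38+2.56)/2 × 6 = 98.82
  [7→9]: (2.56+1.08)/2 × 2 = 3.64
  Sum = 124.295 µg/mL·hr
k_e = ln2 / t½ = 0.693147 / 1.61 = 0.4305 hr^-1
Extrapolated tail: C_last / k_e = 1.08 / 0.4305 = 2.509
AUC_0→∞ = 124.295 + 2.509 = 126.804 µg/mL·hr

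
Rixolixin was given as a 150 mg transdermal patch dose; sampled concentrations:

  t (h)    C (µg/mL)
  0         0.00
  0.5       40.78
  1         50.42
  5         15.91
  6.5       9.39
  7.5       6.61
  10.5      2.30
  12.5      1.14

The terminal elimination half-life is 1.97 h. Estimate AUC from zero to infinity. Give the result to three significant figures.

AUC = 213 µg/mL·h

Trapezoidal AUC_0→12.5:
  [0→0.5]: (0.00+40.78)/2 × 0.5 = 10.195
  [0.5→1]: (40.78+50.42)/2 × 0.5 = 22.8
  [1→5]: (50.42+15.91)/2 × 4 = 132.66
  [5→6.5]: (15.91+9.39)/2 × 1.5 = 18.975
  [6.5→7.5]: (9.39+6.61)/2 × 1 = 8.0
  [7.5→10.5]: (6.61+2.30)/2 × 3 = 13.365
  [10.5→12.5]: (2.30+1.14)/2 × 2 = 3.44
  Sum = 209.435 µg/mL·h
k_e = ln2 / t½ = 0.693147 / 1.97 = 0.3519 h^-1
Extrapolated tail: C_last / k_e = 1.14 / 0.3519 = 3.240
AUC_0→∞ = 209.435 + 3.240 = 212.675 µg/mL·h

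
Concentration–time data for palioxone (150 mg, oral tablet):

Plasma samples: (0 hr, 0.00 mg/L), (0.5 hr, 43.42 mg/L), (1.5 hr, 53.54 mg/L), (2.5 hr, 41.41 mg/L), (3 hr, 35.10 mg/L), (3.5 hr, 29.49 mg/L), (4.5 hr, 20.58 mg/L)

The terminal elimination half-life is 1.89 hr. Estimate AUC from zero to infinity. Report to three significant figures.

AUC = 223 mg/L·hr

Trapezoidal AUC_0→4.5:
  [0→0.5]: (0.00+43.42)/2 × 0.5 = 10.855
  [0.5→1.5]: (43.42+53.54)/2 × 1 = 48.48
  [1.5→2.5]: (53.54+41.41)/2 × 1 = 47.475
  [2.5→3]: (41.41+35.10)/2 × 0.5 = 19.1275
  [3→3.5]: (35.10+29.49)/2 × 0.5 = 16.1475
  [3.5→4.5]: (29.49+20.58)/2 × 1 = 25.035
  Sum = 167.12 mg/L·hr
k_e = ln2 / t½ = 0.693147 / 1.89 = 0.3667 hr^-1
Extrapolated tail: C_last / k_e = 20.58 / 0.3667 = 56.122
AUC_0→∞ = 167.12 + 56.122 = 223.242 mg/L·hr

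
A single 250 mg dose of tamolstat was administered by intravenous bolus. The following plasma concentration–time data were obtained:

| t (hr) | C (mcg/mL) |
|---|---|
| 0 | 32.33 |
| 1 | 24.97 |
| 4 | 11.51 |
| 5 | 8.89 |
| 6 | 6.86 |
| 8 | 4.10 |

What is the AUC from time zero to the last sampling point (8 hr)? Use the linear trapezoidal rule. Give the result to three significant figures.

AUC = 112 mcg/mL·hr

Trapezoidal AUC_0→8:
  [0→1]: (32.33+24.97)/2 × 1 = 28.65
  [1→4]: (24.97+11.51)/2 × 3 = 54.72
  [4→5]: (11.51+8.89)/2 × 1 = 10.2
  [5→6]: (8.89+6.86)/2 × 1 = 7.875
  [6→8]: (6.86+4.10)/2 × 2 = 10.96
  Sum = 112.405 mcg/mL·hr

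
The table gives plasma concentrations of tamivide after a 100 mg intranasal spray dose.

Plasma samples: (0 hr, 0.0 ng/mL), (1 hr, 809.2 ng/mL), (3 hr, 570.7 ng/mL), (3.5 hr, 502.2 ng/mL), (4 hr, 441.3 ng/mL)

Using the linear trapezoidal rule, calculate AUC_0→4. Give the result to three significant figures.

Trapezoidal AUC_0→4:
  [0→1]: (0.0+809.2)/2 × 1 = 404.6
  [1→3]: (809.2+570.7)/2 × 2 = 1379.9
  [3→3.5]: (570.7+502.2)/2 × 0.5 = 268.225
  [3.5→4]: (502.2+441.3)/2 × 0.5 = 235.875
  Sum = 2288.6 ng/mL·hr

AUC = 2290 ng/mL·hr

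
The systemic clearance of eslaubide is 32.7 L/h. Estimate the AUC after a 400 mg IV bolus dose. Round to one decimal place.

AUC_0→∞ = Dose_iv / CL
        = 400 / 32.7 = 12.2324 mg/L·h

AUC = 12.2 mg/L·h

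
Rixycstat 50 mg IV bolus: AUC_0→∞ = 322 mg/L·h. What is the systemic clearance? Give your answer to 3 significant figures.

CL = 0.155 L/h

CL = Dose_iv / AUC_0→∞
   = 50 / 322 = 0.15528 L/h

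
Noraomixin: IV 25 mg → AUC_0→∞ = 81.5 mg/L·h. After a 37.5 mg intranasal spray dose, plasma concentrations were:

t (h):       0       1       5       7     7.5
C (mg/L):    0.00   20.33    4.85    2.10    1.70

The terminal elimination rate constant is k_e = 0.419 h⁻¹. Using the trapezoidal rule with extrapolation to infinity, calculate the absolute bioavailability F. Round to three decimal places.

Trapezoidal AUC_0→7.5 (intranasal spray):
  [0→1]: (0.00+20.33)/2 × 1 = 10.165
  [1→5]: (20.33+4.85)/2 × 4 = 50.36
  [5→7]: (4.85+2.10)/2 × 2 = 6.95
  [7→7.5]: (2.10+1.70)/2 × 0.5 = 0.95
  Sum = 68.425 mg/L·h
Tail: C_last/k_e = 1.70/0.419 = 4.057
AUC_0→∞ (intranasal spray) = 68.425 + 4.057 = 72.482 mg/L·h
F = (AUC_ev/D_ev)/(AUC_iv/D_iv) = (72.482/37.5)/(81.5/25) = 1.93285/3.26 = 0.5929

F = 0.593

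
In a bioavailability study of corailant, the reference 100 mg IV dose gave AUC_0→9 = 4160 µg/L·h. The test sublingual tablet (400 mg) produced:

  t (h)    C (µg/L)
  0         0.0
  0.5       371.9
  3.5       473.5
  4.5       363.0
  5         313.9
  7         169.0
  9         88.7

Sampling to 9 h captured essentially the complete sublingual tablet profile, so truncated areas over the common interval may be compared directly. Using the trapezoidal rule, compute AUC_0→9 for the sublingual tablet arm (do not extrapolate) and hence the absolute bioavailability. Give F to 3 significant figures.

F = 0.162

Trapezoidal AUC_0→9 (sublingual tablet):
  [0→0.5]: (0.0+371.9)/2 × 0.5 = 92.975
  [0.5→3.5]: (371.9+473.5)/2 × 3 = 1268.1
  [3.5→4.5]: (473.5+363.0)/2 × 1 = 418.25
  [4.5→5]: (363.0+313.9)/2 × 0.5 = 169.225
  [5→7]: (313.9+169.0)/2 × 2 = 482.9
  [7→9]: (169.0+88.7)/2 × 2 = 257.7
  Sum = 2689.15 µg/L·h
F = (AUC_ev/D_ev)/(AUC_iv/D_iv) = (2689.15/400)/(4160/100) = 6.722875/41.6 = 0.1616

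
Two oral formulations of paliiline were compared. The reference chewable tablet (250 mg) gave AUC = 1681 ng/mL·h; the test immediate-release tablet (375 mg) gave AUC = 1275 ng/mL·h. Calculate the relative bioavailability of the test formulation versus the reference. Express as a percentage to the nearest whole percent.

F_rel = (AUC_test/D_test) / (AUC_ref/D_ref)
      = (1275/375) / (1681/250)
      = 3.4 / 6.724 = 0.5057 = 50.57%

F_rel = 51%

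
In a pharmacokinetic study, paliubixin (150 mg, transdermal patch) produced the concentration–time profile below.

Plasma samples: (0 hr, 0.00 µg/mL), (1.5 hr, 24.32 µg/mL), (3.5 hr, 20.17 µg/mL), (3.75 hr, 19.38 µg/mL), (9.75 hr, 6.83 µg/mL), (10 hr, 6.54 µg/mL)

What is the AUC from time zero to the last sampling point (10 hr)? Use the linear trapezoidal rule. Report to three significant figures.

AUC = 148 µg/mL·hr

Trapezoidal AUC_0→10:
  [0→1.5]: (0.00+24.32)/2 × 1.5 = 18.24
  [1.5→3.5]: (24.32+20.17)/2 × 2 = 44.49
  [3.5→3.75]: (20.17+19.38)/2 × 0.25 = 4.94375
  [3.75→9.75]: (19.38+6.83)/2 × 6 = 78.63
  [9.75→10]: (6.83+6.54)/2 × 0.25 = 1.67125
  Sum = 147.975 µg/mL·hr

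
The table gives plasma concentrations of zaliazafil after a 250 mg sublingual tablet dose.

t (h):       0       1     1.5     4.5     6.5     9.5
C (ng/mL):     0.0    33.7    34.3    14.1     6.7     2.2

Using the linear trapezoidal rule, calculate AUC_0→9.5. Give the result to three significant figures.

AUC = 141 ng/mL·h

Trapezoidal AUC_0→9.5:
  [0→1]: (0.0+33.7)/2 × 1 = 16.85
  [1→1.5]: (33.7+34.3)/2 × 0.5 = 17.0
  [1.5→4.5]: (34.3+14.1)/2 × 3 = 72.6
  [4.5→6.5]: (14.1+6.7)/2 × 2 = 20.8
  [6.5→9.5]: (6.7+2.2)/2 × 3 = 13.35
  Sum = 140.6 ng/mL·h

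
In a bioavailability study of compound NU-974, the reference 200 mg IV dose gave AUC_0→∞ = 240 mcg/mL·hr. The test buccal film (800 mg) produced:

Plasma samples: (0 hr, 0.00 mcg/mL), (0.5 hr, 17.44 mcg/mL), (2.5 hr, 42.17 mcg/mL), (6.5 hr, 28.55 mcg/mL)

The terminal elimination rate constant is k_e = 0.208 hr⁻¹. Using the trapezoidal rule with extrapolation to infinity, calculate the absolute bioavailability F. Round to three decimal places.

Trapezoidal AUC_0→6.5 (buccal film):
  [0→0.5]: (0.00+17.44)/2 × 0.5 = 4.36
  [0.5→2.5]: (17.44+42.17)/2 × 2 = 59.61
  [2.5→6.5]: (42.17+28.55)/2 × 4 = 141.44
  Sum = 205.41 mcg/mL·hr
Tail: C_last/k_e = 28.55/0.208 = 137.260
AUC_0→∞ (buccal film) = 205.41 + 137.260 = 342.67 mcg/mL·hr
F = (AUC_ev/D_ev)/(AUC_iv/D_iv) = (342.67/800)/(240/200) = 0.4283375/1.2 = 0.3569

F = 0.357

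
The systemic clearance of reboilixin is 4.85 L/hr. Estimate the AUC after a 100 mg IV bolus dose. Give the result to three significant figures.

AUC = 20.6 mg/L·hr

AUC_0→∞ = Dose_iv / CL
        = 100 / 4.85 = 20.6186 mg/L·hr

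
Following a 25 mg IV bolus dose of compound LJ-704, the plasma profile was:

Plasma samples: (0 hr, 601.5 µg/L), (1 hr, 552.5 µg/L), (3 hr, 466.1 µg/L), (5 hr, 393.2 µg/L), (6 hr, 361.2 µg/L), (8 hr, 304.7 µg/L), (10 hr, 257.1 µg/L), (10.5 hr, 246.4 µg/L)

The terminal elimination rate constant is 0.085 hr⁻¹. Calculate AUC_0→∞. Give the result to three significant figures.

AUC = 7080 µg/L·hr

Trapezoidal AUC_0→10.5:
  [0→1]: (601.5+552.5)/2 × 1 = 577.0
  [1→3]: (552.5+466.1)/2 × 2 = 1018.6
  [3→5]: (466.1+393.2)/2 × 2 = 859.3
  [5→6]: (393.2+361.2)/2 × 1 = 377.2
  [6→8]: (361.2+304.7)/2 × 2 = 665.9
  [8→10]: (304.7+257.1)/2 × 2 = 561.8
  [10→10.5]: (257.1+246.4)/2 × 0.5 = 125.875
  Sum = 4185.675 µg/L·hr
Extrapolated tail: C_last / k_e = 246.4 / 0.085 = 2898.824
AUC_0→∞ = 4185.675 + 2898.824 = 7084.499 µg/L·hr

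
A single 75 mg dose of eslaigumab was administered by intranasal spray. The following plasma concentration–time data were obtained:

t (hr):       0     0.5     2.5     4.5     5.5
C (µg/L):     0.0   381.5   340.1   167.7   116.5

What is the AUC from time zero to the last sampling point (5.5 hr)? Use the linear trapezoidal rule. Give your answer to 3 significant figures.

Trapezoidal AUC_0→5.5:
  [0→0.5]: (0.0+381.5)/2 × 0.5 = 95.375
  [0.5→2.5]: (381.5+340.1)/2 × 2 = 721.6
  [2.5→4.5]: (340.1+167.7)/2 × 2 = 507.8
  [4.5→5.5]: (167.7+116.5)/2 × 1 = 142.1
  Sum = 1466.875 µg/L·hr

AUC = 1470 µg/L·hr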